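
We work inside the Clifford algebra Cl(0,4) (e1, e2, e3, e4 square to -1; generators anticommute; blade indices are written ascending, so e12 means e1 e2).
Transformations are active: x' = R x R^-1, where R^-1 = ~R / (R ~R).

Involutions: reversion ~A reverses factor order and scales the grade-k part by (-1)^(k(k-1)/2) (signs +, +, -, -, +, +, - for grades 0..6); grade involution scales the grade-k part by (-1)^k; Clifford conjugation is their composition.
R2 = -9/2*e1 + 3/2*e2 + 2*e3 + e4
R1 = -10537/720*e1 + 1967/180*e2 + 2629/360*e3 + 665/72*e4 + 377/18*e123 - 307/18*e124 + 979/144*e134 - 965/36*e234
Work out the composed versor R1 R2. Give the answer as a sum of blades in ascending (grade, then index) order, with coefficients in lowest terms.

Distribute over the terms of R2 (each basis-blade product reordered to ascending indices, repeated generators contracted through their squares):
R1 (-9/2*e1) = -10537/160 + 1967/40*e12 + 2629/80*e13 + 665/16*e14 + 377/4*e23 - 307/4*e24 + 979/32*e34 - 965/8*e1234
R1 (3/2*e2) = -1967/120 - 10537/480*e12 + 377/12*e13 - 307/12*e14 - 2629/240*e23 - 665/48*e24 + 965/24*e34 + 979/96*e1234
R1 (2*e3) = -2629/180 - 377/9*e12 - 10537/360*e13 + 979/72*e14 + 1967/90*e23 - 965/18*e24 - 665/36*e34 + 307/9*e1234
R1 (e4) = -665/72 + 307/18*e12 - 979/144*e13 - 10537/720*e14 + 965/36*e23 + 1967/180*e24 + 2629/360*e34 + 377/18*e1234
Summing the partial products and collecting blades:
Answer: -50923/480 + 1147/480*e12 + 2539/90*e13 + 1793/120*e14 + 95009/720*e23 - 10663/80*e24 + 85871/1440*e34 - 15947/288*e1234


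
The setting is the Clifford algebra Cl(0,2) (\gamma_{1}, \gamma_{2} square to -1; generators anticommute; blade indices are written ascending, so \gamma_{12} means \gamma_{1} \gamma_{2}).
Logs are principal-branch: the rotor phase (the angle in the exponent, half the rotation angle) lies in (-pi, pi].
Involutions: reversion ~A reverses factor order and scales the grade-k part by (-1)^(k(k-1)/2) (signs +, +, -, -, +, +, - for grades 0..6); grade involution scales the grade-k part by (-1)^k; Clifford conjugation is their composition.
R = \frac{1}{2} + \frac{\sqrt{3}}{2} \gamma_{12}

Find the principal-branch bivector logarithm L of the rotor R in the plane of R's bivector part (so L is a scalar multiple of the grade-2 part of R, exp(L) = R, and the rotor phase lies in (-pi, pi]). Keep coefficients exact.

The scalar part of R is \frac{1}{2}, which pins the rotor phase on the principal branch; dividing the bivector part by the sine of that phase recovers the unit plane, and L is the phase times that plane.
Concretely: cos(phase) = \frac{1}{2} gives phase = ±\frac{\pi}{3}, and since phase/sin(phase) is even the sign is immaterial: L = (phase/sin(phase)) * <R>_2 = (\frac{2 \sqrt{3} \pi}{9}) * <R>_2.
Answer: \frac{\pi}{3} \gamma_{12}


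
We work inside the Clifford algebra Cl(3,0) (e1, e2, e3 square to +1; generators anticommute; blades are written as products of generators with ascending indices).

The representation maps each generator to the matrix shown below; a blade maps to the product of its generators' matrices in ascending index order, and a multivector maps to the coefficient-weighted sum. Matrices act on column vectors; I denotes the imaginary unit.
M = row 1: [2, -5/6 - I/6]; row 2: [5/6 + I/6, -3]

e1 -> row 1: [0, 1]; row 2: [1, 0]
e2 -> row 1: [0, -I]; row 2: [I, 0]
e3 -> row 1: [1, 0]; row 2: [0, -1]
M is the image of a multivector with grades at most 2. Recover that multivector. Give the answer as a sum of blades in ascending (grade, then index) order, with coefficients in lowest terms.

Method: 1, rho(e1), rho(e2), rho(e3) form a trace-orthogonal basis of the 2x2 complex matrices (tr(X Y) = 2 if X = Y, else 0), so M = m0*1 + m1*rho(e1) + m2*rho(e2) + m3*rho(e3) with m0 = tr(M)/2 = -1/2, m1 = tr(M rho(e1))/2 = 0, m2 = tr(M rho(e2))/2 = 1/6 - 5*I/6, m3 = tr(M rho(e3))/2 = 5/2.
Multiplying table entries, the bivector images are rho(e1 e2) = I*rho(e3), rho(e1 e3) = -I*rho(e2), rho(e2 e3) = I*rho(e1); with real blade coefficients the real parts of m0..m3 are the coefficients of 1, e1, e2, e3 and the imaginary parts give the bivectors (e2 e3: Im m1, e1 e3: -Im m2, e1 e2: Im m3).
Answer: -1/2 + 1/6*e2 + 5/2*e3 + 5/6*e1 e3


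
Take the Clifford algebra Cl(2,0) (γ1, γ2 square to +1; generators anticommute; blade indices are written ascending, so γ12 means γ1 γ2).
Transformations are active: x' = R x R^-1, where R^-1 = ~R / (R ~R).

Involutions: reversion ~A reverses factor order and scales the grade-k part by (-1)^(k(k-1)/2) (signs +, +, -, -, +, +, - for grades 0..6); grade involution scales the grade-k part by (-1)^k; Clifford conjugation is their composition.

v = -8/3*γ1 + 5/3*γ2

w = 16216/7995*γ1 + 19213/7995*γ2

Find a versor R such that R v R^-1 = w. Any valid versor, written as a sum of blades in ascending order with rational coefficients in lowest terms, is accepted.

Reasoning: v^2 = w^2 = 89/9 since conjugation preserves the quadratic form; R = v + w = -5104/7995*γ1 + 10846/2665*γ2 is then valid when invertible, keeping its own part and reversing (v - w)/2.
Answer: -5104/7995*γ1 + 10846/2665*γ2


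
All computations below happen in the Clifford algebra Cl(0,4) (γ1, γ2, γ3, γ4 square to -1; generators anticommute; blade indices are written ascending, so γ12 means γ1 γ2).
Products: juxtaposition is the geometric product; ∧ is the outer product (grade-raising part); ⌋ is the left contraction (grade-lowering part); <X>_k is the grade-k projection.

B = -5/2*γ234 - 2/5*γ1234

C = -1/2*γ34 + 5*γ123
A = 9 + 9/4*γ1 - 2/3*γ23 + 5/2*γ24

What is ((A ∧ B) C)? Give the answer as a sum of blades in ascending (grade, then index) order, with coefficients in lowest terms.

step 1: -45/2*γ234 - 369/40*γ1234
step 2: -45/4*γ2 + 369/8*γ4 - 369/80*γ12 - 225/2*γ14
Answer: -45/4*γ2 + 369/8*γ4 - 369/80*γ12 - 225/2*γ14


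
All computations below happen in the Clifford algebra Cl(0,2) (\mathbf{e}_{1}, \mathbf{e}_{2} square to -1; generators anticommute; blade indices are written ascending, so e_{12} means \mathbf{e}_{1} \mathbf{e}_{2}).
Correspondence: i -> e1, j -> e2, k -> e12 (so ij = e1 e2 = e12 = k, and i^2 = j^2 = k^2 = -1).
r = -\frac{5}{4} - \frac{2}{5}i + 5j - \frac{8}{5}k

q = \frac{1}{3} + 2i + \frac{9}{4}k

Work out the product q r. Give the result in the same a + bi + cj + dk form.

In blades: q = \frac{1}{3} + 2 e_{1} + \frac{9}{4} e_{12}, r = -\frac{5}{4} - \frac{2}{5} e_{1} + 5 e_{2} - \frac{8}{5} e_{12}.
Distribute q over r term by term (generator squares from the signature, products reordered to ascending indices): (\frac{1}{3})*r = -\frac{5}{12} - \frac{2}{15} e_{1} + \frac{5}{3} e_{2} - \frac{8}{15} e_{12}; (2 e_{1})*r = \frac{4}{5} - \frac{5}{2} e_{1} + \frac{16}{5} e_{2} + 10 e_{12}; (\frac{9}{4} e_{12})*r = \frac{18}{5} - \frac{45}{4} e_{1} - \frac{9}{10} e_{2} - \frac{45}{16} e_{12}.
Sum: \frac{239}{60} - \frac{833}{60} e_{1} + \frac{119}{30} e_{2} + \frac{1597}{240} e_{12}; translating back through the correspondence:
Answer: \frac{239}{60} - \frac{833}{60}i + \frac{119}{30}j + \frac{1597}{240}k


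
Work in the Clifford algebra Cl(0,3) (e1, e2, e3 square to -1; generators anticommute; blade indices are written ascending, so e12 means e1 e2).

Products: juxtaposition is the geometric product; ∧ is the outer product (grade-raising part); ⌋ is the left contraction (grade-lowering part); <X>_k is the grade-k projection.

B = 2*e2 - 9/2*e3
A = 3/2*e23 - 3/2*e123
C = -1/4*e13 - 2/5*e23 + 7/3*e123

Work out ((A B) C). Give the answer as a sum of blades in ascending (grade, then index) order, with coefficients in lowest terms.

step 1: 27/4*e2 + 3*e3 - 27/4*e12 - 3*e13
step 2: -3/4 - 3/4*e1 - 41/5*e2 + 369/20*e3 - 29/5*e12 + 261/20*e13 + 27/16*e23 + 27/16*e123
Answer: -3/4 - 3/4*e1 - 41/5*e2 + 369/20*e3 - 29/5*e12 + 261/20*e13 + 27/16*e23 + 27/16*e123


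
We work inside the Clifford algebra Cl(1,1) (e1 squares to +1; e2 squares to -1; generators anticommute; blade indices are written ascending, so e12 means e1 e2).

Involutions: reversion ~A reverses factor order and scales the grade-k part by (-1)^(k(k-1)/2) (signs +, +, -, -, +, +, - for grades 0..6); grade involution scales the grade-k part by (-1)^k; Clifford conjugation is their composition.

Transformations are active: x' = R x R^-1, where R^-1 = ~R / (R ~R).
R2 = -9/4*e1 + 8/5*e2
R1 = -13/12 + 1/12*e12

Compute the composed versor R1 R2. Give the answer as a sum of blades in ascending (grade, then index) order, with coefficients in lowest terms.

Distribute over the terms of R1 (each basis-blade product reordered to ascending indices, repeated generators contracted through their squares):
(-13/12) R2 = 39/16*e1 - 26/15*e2
(1/12*e12) R2 = -2/15*e1 + 3/16*e2
Summing the partial products and collecting blades:
Answer: 553/240*e1 - 371/240*e2


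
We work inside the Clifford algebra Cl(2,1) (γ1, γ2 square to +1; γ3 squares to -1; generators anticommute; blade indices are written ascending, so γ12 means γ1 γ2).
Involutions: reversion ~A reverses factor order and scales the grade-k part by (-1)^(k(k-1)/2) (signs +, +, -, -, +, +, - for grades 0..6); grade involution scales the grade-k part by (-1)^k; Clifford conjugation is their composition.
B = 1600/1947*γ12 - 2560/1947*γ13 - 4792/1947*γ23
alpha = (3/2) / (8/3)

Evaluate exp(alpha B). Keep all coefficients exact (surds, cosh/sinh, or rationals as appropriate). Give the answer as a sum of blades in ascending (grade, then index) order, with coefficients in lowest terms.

B^2 term by term: the squares give (1600/1947)^2*(γ12)^2 + (-2560/1947)^2*(γ13)^2 + (-4792/1947)^2*(γ23)^2 = 2560000/3790809*(-1) + 6553600/3790809*(+1) + 22963264/3790809*(+1) = 64/9 (each basis 2-blade squares to minus the product of its generators' squares); cross terms between blades sharing an index anticommute and cancel. So B^2 = 64/9.
B^2 = 64/9 — since the square is positive, the closed form is hyperbolic: l = 8/3, alpha*l = 3/2, so exp(alpha B) = cosh(3/2) + (sinh(3/2)/(8/3))*B = cosh(3/2) + (3*sinh(3/2)/8)*B.
Answer: cosh(3/2) + 200*sinh(3/2)/649*γ12 - 320*sinh(3/2)/649*γ13 - 599*sinh(3/2)/649*γ23


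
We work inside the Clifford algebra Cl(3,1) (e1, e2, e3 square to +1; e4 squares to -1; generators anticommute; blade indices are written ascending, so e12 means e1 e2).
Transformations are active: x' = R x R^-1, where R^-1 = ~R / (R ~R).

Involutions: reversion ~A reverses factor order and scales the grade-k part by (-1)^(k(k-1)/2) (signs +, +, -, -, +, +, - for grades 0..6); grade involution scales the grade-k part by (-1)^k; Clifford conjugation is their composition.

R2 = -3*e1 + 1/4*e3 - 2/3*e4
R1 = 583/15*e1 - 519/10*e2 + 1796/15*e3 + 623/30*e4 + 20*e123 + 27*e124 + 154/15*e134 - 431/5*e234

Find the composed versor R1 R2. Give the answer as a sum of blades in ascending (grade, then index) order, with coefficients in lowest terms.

Distribute over the terms of R2 (each basis-blade product reordered to ascending indices, repeated generators contracted through their squares):
R1 (-3*e1) = -583/5 - 1557/10*e12 + 1796/5*e13 + 623/10*e14 - 60*e23 - 81*e24 - 154/5*e34 - 1293/5*e1234
R1 (1/4*e3) = 449/15 + 5*e12 + 583/60*e13 - 77/30*e14 - 519/40*e23 + 431/20*e24 - 623/120*e34 - 27/4*e1234
R1 (-2/3*e4) = 623/45 + 18*e12 + 308/45*e13 - 1166/45*e14 - 862/15*e23 + 173/5*e24 - 3592/45*e34 - 40/3*e1234
Summing the partial products and collecting blades:
Answer: -3277/45 - 1327/10*e12 + 67637/180*e13 + 1522/45*e14 - 15653/120*e23 - 497/20*e24 - 41693/360*e34 - 16721/60*e1234


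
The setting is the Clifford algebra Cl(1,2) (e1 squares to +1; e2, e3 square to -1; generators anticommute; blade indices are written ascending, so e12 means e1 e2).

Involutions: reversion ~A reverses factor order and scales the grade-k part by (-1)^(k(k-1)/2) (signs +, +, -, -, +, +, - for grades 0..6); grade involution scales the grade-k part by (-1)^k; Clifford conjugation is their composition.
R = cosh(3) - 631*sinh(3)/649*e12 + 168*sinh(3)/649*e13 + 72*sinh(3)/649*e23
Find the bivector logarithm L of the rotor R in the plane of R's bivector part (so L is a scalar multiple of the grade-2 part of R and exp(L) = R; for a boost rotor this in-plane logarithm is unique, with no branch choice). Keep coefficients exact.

The scalar part of R is cosh(3), which fixes the rapidity magnitude through cosh (cosh is even, so it cannot fix the sign — the bivector part carries that); dividing the bivector part by sinh of the rapidity gives the plane, and L = rapidity * plane, where the joint sign ambiguity of (rapidity, plane) cancels in the product.
Concretely: cosh(rapidity) = cosh(3) gives rapidity = ±3, and since rapidity/sinh(rapidity) is even the sign is immaterial: L = (rapidity/sinh(rapidity)) * <R>_2 = (3/sinh(3)) * <R>_2.
Answer: -1893/649*e12 + 504/649*e13 + 216/649*e23


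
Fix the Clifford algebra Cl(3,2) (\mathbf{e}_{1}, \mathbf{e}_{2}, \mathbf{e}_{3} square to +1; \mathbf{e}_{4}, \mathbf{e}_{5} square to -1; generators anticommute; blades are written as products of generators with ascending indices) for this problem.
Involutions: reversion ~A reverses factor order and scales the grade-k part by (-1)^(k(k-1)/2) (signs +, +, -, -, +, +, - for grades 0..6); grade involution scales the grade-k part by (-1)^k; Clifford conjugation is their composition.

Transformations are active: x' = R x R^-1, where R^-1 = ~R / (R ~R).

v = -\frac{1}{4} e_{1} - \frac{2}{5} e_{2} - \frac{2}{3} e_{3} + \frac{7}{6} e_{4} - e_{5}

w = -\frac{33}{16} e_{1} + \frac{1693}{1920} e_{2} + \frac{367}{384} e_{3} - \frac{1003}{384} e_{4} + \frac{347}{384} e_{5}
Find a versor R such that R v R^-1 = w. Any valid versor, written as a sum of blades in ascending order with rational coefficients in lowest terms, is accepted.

Equal squares first: v^2 = w^2 = -\frac{2033}{1200}. Then v + w = -\frac{37}{16} e_{1} + \frac{185}{384} e_{2} + \frac{37}{128} e_{3} - \frac{185}{128} e_{4} - \frac{37}{384} e_{5} is a versor taking v to w, provided it is invertible.
Answer: -\frac{37}{16} e_{1} + \frac{185}{384} e_{2} + \frac{37}{128} e_{3} - \frac{185}{128} e_{4} - \frac{37}{384} e_{5}


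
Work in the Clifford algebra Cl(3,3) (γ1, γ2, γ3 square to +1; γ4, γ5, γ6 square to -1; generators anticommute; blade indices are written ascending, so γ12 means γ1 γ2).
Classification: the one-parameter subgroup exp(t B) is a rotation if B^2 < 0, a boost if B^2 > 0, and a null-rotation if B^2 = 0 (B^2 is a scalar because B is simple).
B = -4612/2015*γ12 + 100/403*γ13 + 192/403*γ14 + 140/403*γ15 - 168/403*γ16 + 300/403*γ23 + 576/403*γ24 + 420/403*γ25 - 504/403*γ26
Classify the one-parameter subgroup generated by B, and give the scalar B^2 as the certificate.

B^2 term by term: the squares give (-4612/2015)^2*(γ12)^2 + (100/403)^2*(γ13)^2 + (192/403)^2*(γ14)^2 + (140/403)^2*(γ15)^2 + (-168/403)^2*(γ16)^2 + (300/403)^2*(γ23)^2 + (576/403)^2*(γ24)^2 + (420/403)^2*(γ25)^2 + (-504/403)^2*(γ26)^2 = 21270544/4060225*(-1) + 10000/162409*(-1) + 36864/162409*(+1) + 19600/162409*(+1) + 28224/162409*(+1) + 90000/162409*(-1) + 331776/162409*(+1) + 176400/162409*(+1) + 254016/162409*(+1) = -16/25 (each basis 2-blade squares to minus the product of its generators' squares); cross terms between blades sharing an index anticommute and cancel; the commuting (index-disjoint) pairs give grade-4 terms 2*c*c'*(blade product), which cancel blade by blade — γ1234: -115200/162409 + 115200/162409 = 0; γ1235: -84000/162409 + 84000/162409 = 0; γ1236: 100800/162409 - 100800/162409 = 0; γ1245: -161280/162409 + 161280/162409 = 0; γ1246: 193536/162409 - 193536/162409 = 0; γ1256: 141120/162409 - 141120/162409 = 0 — confirming B is simple. So B^2 = -16/25.
Answer: rotation, certificate B^2 = -16/25. Key observation: B^2 = -16/25 is a conjugation invariant, so its sign decides the class regardless of the surface form of B.


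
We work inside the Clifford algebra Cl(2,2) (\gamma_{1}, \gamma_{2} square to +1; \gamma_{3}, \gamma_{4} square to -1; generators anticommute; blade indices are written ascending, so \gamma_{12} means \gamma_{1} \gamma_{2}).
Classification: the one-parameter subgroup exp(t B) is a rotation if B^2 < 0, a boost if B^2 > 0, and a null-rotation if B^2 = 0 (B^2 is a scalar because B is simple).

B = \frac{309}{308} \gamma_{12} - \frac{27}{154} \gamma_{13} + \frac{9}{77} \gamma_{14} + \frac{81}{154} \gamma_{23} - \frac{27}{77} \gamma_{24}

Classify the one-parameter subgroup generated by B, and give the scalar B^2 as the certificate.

B^2 term by term: the squares give (\frac{309}{308})^2*(\gamma_{12})^2 + (-\frac{27}{154})^2*(\gamma_{13})^2 + (\frac{9}{77})^2*(\gamma_{14})^2 + (\frac{81}{154})^2*(\gamma_{23})^2 + (-\frac{27}{77})^2*(\gamma_{24})^2 = \frac{95481}{94864}*(-1) + \frac{729}{23716}*(+1) + \frac{81}{5929}*(+1) + \frac{6561}{23716}*(+1) + \frac{729}{5929}*(+1) = -\frac{9}{16} (each basis 2-blade squares to minus the product of its generators' squares); cross terms between blades sharing an index anticommute and cancel; the commuting (index-disjoint) pairs give grade-4 terms 2*c*c'*(blade product), which cancel blade by blade — \gamma_{1234}: -\frac{729}{5929} + \frac{729}{5929} = 0 — confirming B is simple. So B^2 = -\frac{9}{16}.
Answer: rotation, certificate B^2 = -\frac{9}{16}. Key observation: B^2 = -\frac{9}{16} is a conjugation invariant, so its sign decides the class regardless of the surface form of B.


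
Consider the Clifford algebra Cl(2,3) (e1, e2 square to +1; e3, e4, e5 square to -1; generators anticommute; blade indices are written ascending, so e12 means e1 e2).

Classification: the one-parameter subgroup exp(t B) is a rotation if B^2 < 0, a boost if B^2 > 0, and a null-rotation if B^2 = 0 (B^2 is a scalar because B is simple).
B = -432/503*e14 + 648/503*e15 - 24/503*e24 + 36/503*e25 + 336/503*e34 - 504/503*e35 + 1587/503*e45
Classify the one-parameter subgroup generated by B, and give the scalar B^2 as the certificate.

B^2 term by term: the squares give (-432/503)^2*(e14)^2 + (648/503)^2*(e15)^2 + (-24/503)^2*(e24)^2 + (36/503)^2*(e25)^2 + (336/503)^2*(e34)^2 + (-504/503)^2*(e35)^2 + (1587/503)^2*(e45)^2 = 186624/253009*(+1) + 419904/253009*(+1) + 576/253009*(+1) + 1296/253009*(+1) + 112896/253009*(-1) + 254016/253009*(-1) + 2518569/253009*(-1) = -9 (each basis 2-blade squares to minus the product of its generators' squares); cross terms between blades sharing an index anticommute and cancel; the commuting (index-disjoint) pairs give grade-4 terms 2*c*c'*(blade product), which cancel blade by blade — e1245: 31104/253009 - 31104/253009 = 0; e1345: -435456/253009 + 435456/253009 = 0; e2345: -24192/253009 + 24192/253009 = 0 — confirming B is simple. So B^2 = -9.
Answer: rotation, certificate B^2 = -9. Why this suffices: the scalar -9 survives any versor conjugation, so its sign alone determines the class however B is presented.


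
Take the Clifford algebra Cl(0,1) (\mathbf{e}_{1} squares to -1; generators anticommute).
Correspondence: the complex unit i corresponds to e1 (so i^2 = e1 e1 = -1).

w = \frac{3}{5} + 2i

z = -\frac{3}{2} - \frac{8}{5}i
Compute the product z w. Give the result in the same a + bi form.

In blades: z = -\frac{3}{2} - \frac{8}{5} e_{1}, w = \frac{3}{5} + 2 e_{1}.
Distribute z over w term by term (generator squares from the signature, products reordered to ascending indices): (-\frac{3}{2})*w = -\frac{9}{10} - 3 e_{1}; (-\frac{8}{5} e_{1})*w = \frac{16}{5} - \frac{24}{25} e_{1}.
Sum: \frac{23}{10} - \frac{99}{25} e_{1}; translating back through the correspondence:
Answer: \frac{23}{10} - \frac{99}{25}i


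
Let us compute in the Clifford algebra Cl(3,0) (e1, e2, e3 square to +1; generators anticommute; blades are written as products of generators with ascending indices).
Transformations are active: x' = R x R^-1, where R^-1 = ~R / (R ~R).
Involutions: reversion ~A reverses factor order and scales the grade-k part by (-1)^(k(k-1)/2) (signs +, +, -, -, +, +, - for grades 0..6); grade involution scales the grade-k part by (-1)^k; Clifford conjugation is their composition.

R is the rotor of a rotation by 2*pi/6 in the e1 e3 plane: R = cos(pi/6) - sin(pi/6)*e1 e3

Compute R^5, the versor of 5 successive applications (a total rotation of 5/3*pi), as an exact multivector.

The rotor phase is half the rotation angle and phases add under composition, so 5 steps in the e1 e3 plane accumulate phase 5*(pi/6) = 5*pi/6: R^5 = cos(5*pi/6) - sin(5*pi/6)*e1 e3.
cos(5*pi/6) = -sqrt(3)/2 and sin(5*pi/6) = 1/2, so R^5 = -sqrt(3)/2 - 1/2*e1 e3. The net rotation is 5/3*pi; the rotor keeps the half-angle phase exactly.
Answer: -sqrt(3)/2 - 1/2*e1 e3


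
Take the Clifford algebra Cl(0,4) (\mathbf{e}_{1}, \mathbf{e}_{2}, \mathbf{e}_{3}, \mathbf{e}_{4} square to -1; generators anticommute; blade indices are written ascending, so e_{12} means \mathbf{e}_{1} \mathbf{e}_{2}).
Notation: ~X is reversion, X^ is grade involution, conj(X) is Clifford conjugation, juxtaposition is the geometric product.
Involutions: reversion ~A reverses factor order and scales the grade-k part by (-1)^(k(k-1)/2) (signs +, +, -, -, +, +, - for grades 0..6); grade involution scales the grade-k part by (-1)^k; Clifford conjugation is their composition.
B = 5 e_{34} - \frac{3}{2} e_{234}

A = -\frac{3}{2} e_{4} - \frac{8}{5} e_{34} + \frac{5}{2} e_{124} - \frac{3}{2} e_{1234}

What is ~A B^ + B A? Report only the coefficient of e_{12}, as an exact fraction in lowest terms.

first term: -8 - \frac{9}{4} e_{1} - \frac{12}{5} e_{2} - \frac{15}{2} e_{3} + \frac{15}{2} e_{12} - \frac{15}{4} e_{13} + \frac{9}{4} e_{23} - \frac{25}{2} e_{123}
second term: 8 - \frac{9}{4} e_{1} - \frac{12}{5} e_{2} + \frac{15}{2} e_{3} + \frac{15}{2} e_{12} + \frac{15}{4} e_{13} - \frac{9}{4} e_{23} - \frac{25}{2} e_{123}
Answer: 15


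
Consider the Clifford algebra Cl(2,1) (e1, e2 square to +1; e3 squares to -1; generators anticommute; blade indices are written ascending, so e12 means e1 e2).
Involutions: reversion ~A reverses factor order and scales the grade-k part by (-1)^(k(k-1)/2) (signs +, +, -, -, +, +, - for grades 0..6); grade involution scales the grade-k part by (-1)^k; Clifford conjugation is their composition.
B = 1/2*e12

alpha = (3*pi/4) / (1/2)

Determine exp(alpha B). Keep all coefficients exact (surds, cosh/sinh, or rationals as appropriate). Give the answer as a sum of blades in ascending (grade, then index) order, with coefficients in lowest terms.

B^2 = (1/2)^2*(e12)^2 = 1/4*(-1) = -1/4 (a basis 2-blade squares to minus the product of its generators' squares).
B^2 = -1/4 — B^2 < 0, so the exponential closes trigonometrically: l = 1/2, alpha*l = 3*pi/4, so exp(alpha B) = cos(3*pi/4) + (sin(3*pi/4)/(1/2))*B = -sqrt(2)/2 + (sqrt(2))*B.
Answer: -sqrt(2)/2 + sqrt(2)/2*e12


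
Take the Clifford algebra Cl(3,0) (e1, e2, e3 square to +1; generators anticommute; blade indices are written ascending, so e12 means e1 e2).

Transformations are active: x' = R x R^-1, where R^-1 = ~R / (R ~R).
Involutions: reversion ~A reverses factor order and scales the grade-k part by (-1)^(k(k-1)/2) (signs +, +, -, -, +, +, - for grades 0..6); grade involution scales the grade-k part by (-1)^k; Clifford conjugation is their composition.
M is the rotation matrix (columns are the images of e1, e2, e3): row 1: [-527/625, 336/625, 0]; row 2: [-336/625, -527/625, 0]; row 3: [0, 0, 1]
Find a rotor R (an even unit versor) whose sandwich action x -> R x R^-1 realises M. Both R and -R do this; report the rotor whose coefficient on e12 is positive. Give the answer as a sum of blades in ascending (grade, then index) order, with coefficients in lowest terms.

Method: write R = a + b12*e12 + b13*e13 + b23*e23 with a^2 + b12^2 + b13^2 + b23^2 = 1 (so R^-1 = ~R). Expanding the columns R e_j ~R gives tr M = 4a^2 - 1 and, from the antisymmetric part, M21 - M12 = -4a*b12, M13 - M31 = 4a*b13, M32 - M23 = -4a*b23.
Here tr M = -429/625, so a^2 = (1 + tr M)/4 = 49/625 and a = ±7/25. Taking a = 7/25: M21 - M12 = -672/625, M13 - M31 = 0, M32 - M23 = 0, giving b12 = 24/25, b13 = 0, b23 = 0, i.e. R = 7/25 + 24/25*e12.
Its e12 coefficient is already positive.
Answer: 7/25 + 24/25*e12. Note: both R and -R realise this M (trace -429/625); the covering map identifies them, and the e12-coefficient sign is the tie-breaker.


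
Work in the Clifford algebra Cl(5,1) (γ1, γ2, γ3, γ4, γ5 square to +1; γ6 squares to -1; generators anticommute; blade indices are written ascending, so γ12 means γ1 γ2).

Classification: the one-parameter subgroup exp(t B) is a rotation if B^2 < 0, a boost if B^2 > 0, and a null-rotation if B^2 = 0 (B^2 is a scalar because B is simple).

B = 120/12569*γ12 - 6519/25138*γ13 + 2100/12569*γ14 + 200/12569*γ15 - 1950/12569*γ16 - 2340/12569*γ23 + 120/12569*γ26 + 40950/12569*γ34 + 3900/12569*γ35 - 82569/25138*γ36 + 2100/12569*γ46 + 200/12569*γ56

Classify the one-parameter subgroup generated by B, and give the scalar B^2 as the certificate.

B^2 term by term: the squares give (120/12569)^2*(γ12)^2 + (-6519/25138)^2*(γ13)^2 + (2100/12569)^2*(γ14)^2 + (200/12569)^2*(γ15)^2 + (-1950/12569)^2*(γ16)^2 + (-2340/12569)^2*(γ23)^2 + (120/12569)^2*(γ26)^2 + (40950/12569)^2*(γ34)^2 + (3900/12569)^2*(γ35)^2 + (-82569/25138)^2*(γ36)^2 + (2100/12569)^2*(γ46)^2 + (200/12569)^2*(γ56)^2 = 14400/157979761*(-1) + 42497361/631919044*(-1) + 4410000/157979761*(-1) + 40000/157979761*(-1) + 3802500/157979761*(+1) + 5475600/157979761*(-1) + 14400/157979761*(+1) + 1676902500/157979761*(-1) + 15210000/157979761*(-1) + 6817639761/631919044*(+1) + 4410000/157979761*(+1) + 40000/157979761*(+1) = 0 (each basis 2-blade squares to minus the product of its generators' squares); cross terms between blades sharing an index anticommute and cancel; the commuting (index-disjoint) pairs give grade-4 terms 2*c*c'*(blade product), which cancel blade by blade — γ1234: 9828000/157979761 - 9828000/157979761 = 0; γ1235: 936000/157979761 - 936000/157979761 = 0; γ1236: -9908280/157979761 + 782280/157979761 + 9126000/157979761 = 0; γ1246: 504000/157979761 - 504000/157979761 = 0; γ1256: 48000/157979761 - 48000/157979761 = 0; γ1345: -16380000/157979761 + 16380000/157979761 = 0; γ1346: -13689900/157979761 + 173394900/157979761 - 159705000/157979761 = 0; γ1356: -1303800/157979761 + 16513800/157979761 - 15210000/157979761 = 0; γ1456: 840000/157979761 - 840000/157979761 = 0; γ2346: -9828000/157979761 + 9828000/157979761 = 0; γ2356: -936000/157979761 + 936000/157979761 = 0; γ3456: 16380000/157979761 - 16380000/157979761 = 0 — confirming B is simple. So B^2 = 0.
Answer: null-rotation, certificate B^2 = 0. B^2 = 0 is basis-independent, so its sign is the whole story.


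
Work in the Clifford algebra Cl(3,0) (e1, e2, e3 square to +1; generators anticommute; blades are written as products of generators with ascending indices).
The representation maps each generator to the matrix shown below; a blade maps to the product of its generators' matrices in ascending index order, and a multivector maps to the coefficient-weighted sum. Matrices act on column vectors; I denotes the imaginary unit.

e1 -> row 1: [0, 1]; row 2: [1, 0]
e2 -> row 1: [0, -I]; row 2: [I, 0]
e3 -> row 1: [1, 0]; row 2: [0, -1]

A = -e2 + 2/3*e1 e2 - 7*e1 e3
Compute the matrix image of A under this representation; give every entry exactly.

Bivector images (products of the table entries): rho(e1 e2) = rho(e1)rho(e2) = row 1: [I, 0]; row 2: [0, -I]; rho(e1 e3) = rho(e1)rho(e3) = row 1: [0, -1]; row 2: [1, 0].
M = (-1)*rho(e2) + (2/3)*rho(e1 e2) + (-7)*rho(e1 e3), summed entrywise:
Answer: row 1: [2*I/3, 7 + I]; row 2: [-7 - I, -2*I/3]


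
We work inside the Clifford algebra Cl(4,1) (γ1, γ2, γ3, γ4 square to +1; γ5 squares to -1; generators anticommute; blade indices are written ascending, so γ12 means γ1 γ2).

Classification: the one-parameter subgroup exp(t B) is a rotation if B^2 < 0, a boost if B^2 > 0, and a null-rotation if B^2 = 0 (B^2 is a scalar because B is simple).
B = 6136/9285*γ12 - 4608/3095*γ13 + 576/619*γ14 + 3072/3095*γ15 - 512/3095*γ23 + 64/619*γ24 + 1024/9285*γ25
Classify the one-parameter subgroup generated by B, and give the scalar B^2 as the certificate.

B^2 term by term: the squares give (6136/9285)^2*(γ12)^2 + (-4608/3095)^2*(γ13)^2 + (576/619)^2*(γ14)^2 + (3072/3095)^2*(γ15)^2 + (-512/3095)^2*(γ23)^2 + (64/619)^2*(γ24)^2 + (1024/9285)^2*(γ25)^2 = 37650496/86211225*(-1) + 21233664/9579025*(-1) + 331776/383161*(-1) + 9437184/9579025*(+1) + 262144/9579025*(-1) + 4096/383161*(-1) + 1048576/86211225*(+1) = -64/25 (each basis 2-blade squares to minus the product of its generators' squares); cross terms between blades sharing an index anticommute and cancel; the commuting (index-disjoint) pairs give grade-4 terms 2*c*c'*(blade product), which cancel blade by blade — γ1234: 589824/1915805 - 589824/1915805 = 0; γ1235: 3145728/9579025 - 3145728/9579025 = 0; γ1245: -393216/1915805 + 393216/1915805 = 0 — confirming B is simple. So B^2 = -64/25.
Answer: rotation, certificate B^2 = -64/25. Certificate logic: -64/25 is a conjugation-invariant scalar, so its sign fixes rotation versus boost versus null-rotation outright.


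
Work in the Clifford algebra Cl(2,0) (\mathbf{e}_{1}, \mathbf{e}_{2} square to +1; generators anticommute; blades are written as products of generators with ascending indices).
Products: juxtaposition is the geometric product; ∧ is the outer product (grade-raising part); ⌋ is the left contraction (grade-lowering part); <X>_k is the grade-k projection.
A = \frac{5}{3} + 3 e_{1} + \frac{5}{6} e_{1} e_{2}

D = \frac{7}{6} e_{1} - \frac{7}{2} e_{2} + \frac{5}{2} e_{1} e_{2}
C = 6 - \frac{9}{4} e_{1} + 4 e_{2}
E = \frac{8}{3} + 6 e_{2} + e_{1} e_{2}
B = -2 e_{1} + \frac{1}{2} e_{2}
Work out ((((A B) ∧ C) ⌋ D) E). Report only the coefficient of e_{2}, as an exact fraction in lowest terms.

step 1: -6 - \frac{35}{12} e_{1} + \frac{5}{2} e_{2} + \frac{3}{2} e_{1} e_{2}
step 2: -36 - 4 e_{1} - 9 e_{2} + \frac{71}{24} e_{1} e_{2}
step 3: \frac{311}{16} - \frac{39}{2} e_{1} + 116 e_{2} - 90 e_{1} e_{2}
step 4: \frac{5027}{6} - 708 e_{1} + \frac{9755}{24} e_{2} - \frac{5401}{16} e_{1} e_{2}
Answer: \frac{9755}{24}


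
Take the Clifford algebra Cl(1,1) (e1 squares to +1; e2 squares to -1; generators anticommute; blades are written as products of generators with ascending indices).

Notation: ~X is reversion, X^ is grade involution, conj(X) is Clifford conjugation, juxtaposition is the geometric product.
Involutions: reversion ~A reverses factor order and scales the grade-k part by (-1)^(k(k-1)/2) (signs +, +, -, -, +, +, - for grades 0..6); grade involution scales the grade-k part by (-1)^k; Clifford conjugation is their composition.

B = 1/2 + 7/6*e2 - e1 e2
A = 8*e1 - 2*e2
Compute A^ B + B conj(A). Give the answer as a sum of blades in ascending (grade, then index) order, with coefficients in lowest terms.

first term: -7/3 - 6*e1 + 9*e2 - 28/3*e1 e2
second term: -7/3 - 2*e1 - 7*e2 + 28/3*e1 e2
Answer: -14/3 - 8*e1 + 2*e2


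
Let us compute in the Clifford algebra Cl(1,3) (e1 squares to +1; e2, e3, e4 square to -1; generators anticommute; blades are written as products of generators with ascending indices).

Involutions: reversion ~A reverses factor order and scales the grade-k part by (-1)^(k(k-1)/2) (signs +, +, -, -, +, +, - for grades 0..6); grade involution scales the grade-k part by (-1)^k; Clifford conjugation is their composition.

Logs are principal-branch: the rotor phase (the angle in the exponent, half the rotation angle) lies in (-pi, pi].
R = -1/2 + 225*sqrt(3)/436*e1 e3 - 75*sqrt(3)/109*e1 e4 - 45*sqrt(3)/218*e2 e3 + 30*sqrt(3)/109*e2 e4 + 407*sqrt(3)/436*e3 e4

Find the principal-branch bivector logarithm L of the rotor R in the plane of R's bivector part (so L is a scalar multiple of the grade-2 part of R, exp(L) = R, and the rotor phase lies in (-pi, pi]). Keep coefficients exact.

The scalar part of R is -1/2, and that scalar determines the rotor phase on the principal branch; recovering the unit plane as bivector-part over sine of the phase gives L = phase * plane.
Concretely: cos(phase) = -1/2 gives phase = ±2*pi/3, and since phase/sin(phase) is even the sign is immaterial: L = (phase/sin(phase)) * <R>_2 = (4*sqrt(3)*pi/9) * <R>_2.
Answer: 75*pi/109*e1 e3 - 100*pi/109*e1 e4 - 30*pi/109*e2 e3 + 40*pi/109*e2 e4 + 407*pi/327*e3 e4


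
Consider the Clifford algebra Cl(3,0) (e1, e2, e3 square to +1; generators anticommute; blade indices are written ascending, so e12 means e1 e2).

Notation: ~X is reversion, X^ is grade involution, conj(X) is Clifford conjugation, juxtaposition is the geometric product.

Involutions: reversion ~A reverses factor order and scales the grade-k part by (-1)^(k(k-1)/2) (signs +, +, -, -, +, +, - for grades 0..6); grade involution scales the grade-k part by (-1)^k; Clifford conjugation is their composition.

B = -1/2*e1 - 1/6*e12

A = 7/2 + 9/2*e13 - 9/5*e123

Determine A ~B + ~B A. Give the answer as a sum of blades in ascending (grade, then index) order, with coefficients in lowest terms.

first term: -7/4*e1 + 51/20*e3 + 7/12*e12 + 33/20*e23
second term: -7/4*e1 - 39/20*e3 + 7/12*e12 + 3/20*e23
Answer: -7/2*e1 + 3/5*e3 + 7/6*e12 + 9/5*e23


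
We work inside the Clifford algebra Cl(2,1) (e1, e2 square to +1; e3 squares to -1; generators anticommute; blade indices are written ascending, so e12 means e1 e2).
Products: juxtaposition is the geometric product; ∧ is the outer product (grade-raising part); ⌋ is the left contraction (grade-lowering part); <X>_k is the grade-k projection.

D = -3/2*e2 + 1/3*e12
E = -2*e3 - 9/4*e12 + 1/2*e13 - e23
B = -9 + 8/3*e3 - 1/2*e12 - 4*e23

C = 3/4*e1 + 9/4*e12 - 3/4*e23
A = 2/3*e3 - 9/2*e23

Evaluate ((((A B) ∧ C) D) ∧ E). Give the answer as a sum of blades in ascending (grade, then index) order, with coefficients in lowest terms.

step 1: 146/9 + 28/3*e2 - 6*e3 - 9/4*e13 + 81/2*e23 - 1/3*e123
step 2: 73/6*e1 + 59/2*e12 + 9/2*e13 - 73/6*e23 + 135/8*e123
step 3: -59/6 - 177/4*e1 + 73/18*e2 - 191/8*e3 - 73/4*e12 + 4229/144*e13 + 3/2*e23 + 27/4*e123
step 4: 59/3*e3 + 177/8*e12 + 1003/12*e13 + 31/18*e23 + 38143/288*e123
Answer: 59/3*e3 + 177/8*e12 + 1003/12*e13 + 31/18*e23 + 38143/288*e123


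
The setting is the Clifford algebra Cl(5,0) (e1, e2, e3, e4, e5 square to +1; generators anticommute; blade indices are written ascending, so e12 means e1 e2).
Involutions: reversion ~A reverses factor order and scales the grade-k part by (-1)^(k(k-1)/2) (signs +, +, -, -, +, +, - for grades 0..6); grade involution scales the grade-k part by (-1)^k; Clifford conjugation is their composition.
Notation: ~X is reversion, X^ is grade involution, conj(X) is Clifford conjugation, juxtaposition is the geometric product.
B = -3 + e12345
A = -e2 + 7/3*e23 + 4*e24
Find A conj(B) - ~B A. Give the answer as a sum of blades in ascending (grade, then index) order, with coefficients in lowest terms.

first term: 3*e2 - 7*e23 - 12*e24 - 4*e135 + 7/3*e145 - e1345
second term: 3*e2 - 7*e23 - 12*e24 + 4*e135 - 7/3*e145 + e1345
Answer: -8*e135 + 14/3*e145 - 2*e1345


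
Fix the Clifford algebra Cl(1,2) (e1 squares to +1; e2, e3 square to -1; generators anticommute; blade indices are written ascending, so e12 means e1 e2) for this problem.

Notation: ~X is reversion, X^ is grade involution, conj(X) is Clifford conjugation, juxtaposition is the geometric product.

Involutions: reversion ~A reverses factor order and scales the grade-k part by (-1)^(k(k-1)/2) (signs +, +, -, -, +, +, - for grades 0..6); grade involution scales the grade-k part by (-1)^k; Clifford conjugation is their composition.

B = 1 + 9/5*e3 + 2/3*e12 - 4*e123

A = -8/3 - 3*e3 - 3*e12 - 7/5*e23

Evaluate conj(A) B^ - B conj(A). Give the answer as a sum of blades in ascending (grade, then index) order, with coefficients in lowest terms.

first term: 71/15 - 28/5*e1 + 63/25*e2 + 99/5*e3 - 97/9*e12 + 14/15*e13 + 7/5*e23 - 211/15*e123
second term: -91/15 + 28/5*e1 + 63/25*e2 - 69/5*e3 + 119/9*e12 - 14/15*e13 + 7/5*e23 + 271/15*e123
Answer: 54/5 - 56/5*e1 + 168/5*e3 - 24*e12 + 28/15*e13 - 482/15*e123


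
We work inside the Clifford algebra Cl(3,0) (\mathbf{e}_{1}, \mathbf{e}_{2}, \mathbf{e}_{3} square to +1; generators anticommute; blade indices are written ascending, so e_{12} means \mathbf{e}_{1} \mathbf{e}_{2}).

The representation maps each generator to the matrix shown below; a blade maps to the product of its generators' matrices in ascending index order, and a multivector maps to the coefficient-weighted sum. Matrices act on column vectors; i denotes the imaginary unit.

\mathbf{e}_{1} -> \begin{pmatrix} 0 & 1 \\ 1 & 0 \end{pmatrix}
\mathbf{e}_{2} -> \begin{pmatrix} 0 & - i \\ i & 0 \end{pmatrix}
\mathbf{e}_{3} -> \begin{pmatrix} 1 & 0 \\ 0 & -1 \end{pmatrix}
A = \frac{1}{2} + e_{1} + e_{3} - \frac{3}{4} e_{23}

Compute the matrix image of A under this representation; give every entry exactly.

Bivector images (products of the table entries): rho(e_{23}) = rho(\mathbf{e}_{2})rho(\mathbf{e}_{3}) = \begin{pmatrix} 0 & i \\ i & 0 \end{pmatrix}.
M = (\frac{1}{2})*1 + (1)*rho(e_{1}) + (1)*rho(e_{3}) + (-\frac{3}{4})*rho(e_{23}), summed entrywise (1 is the identity matrix):
Answer: \begin{pmatrix} \frac{3}{2} & 1 - \frac{3 i}{4} \\ 1 - \frac{3 i}{4} & - \frac{1}{2} \end{pmatrix}


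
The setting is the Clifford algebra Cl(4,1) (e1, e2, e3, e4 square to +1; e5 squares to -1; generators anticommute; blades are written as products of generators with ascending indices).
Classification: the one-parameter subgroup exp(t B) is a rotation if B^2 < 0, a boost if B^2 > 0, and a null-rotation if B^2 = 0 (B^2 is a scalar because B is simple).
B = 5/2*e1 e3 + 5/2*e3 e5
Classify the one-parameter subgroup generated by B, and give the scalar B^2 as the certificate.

B^2 term by term: the squares give (5/2)^2*(e1 e3)^2 + (5/2)^2*(e3 e5)^2 = 25/4*(-1) + 25/4*(+1) = 0 (each basis 2-blade squares to minus the product of its generators' squares); cross terms between blades sharing an index anticommute and cancel. So B^2 = 0.
Answer: null-rotation, certificate B^2 = 0. Note: conjugating B changes its blade decomposition but never the scalar B^2 = 0, whose sign settles the classification.


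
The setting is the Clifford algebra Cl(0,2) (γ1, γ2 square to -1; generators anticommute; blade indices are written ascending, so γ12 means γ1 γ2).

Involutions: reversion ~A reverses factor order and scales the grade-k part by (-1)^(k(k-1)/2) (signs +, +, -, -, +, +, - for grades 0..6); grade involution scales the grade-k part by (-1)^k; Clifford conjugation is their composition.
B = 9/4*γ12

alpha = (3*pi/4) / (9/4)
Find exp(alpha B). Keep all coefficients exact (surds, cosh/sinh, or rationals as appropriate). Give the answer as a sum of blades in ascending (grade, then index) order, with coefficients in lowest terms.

B^2 = (9/4)^2*(γ12)^2 = 81/16*(-1) = -81/16 (a basis 2-blade squares to minus the product of its generators' squares).
B^2 = -81/16 — circular case — the even/odd split gives cos and sin: l = 9/4, alpha*l = 3*pi/4, so exp(alpha B) = cos(3*pi/4) + (sin(3*pi/4)/(9/4))*B = -sqrt(2)/2 + (2*sqrt(2)/9)*B.
Answer: -sqrt(2)/2 + sqrt(2)/2*γ12


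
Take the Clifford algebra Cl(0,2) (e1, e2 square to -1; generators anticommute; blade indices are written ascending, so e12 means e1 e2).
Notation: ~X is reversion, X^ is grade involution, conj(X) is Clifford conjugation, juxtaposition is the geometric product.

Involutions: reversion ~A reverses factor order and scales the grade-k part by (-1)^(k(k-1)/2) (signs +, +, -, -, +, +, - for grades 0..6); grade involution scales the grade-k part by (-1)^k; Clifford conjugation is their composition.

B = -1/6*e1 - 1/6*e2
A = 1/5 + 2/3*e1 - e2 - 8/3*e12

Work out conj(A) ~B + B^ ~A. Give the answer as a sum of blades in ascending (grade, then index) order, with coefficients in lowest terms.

first term: 1/18 + 37/90*e1 - 43/90*e2 + 5/18*e12
second term: 1/18 + 43/90*e1 - 37/90*e2 - 5/18*e12
Answer: 1/9 + 8/9*e1 - 8/9*e2


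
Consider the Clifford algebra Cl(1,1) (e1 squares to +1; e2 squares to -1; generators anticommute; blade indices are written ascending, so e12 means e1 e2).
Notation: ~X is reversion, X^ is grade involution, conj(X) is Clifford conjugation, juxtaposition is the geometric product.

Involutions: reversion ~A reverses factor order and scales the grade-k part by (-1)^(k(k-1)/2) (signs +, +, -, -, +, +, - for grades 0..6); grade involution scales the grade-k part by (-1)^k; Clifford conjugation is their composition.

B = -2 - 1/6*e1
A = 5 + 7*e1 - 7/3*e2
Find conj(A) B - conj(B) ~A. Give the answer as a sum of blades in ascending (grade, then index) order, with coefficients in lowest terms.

first term: -53/6 + 79/6*e1 - 14/3*e2 + 7/18*e12
second term: -53/6 - 79/6*e1 + 14/3*e2 - 7/18*e12
Answer: 79/3*e1 - 28/3*e2 + 7/9*e12
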